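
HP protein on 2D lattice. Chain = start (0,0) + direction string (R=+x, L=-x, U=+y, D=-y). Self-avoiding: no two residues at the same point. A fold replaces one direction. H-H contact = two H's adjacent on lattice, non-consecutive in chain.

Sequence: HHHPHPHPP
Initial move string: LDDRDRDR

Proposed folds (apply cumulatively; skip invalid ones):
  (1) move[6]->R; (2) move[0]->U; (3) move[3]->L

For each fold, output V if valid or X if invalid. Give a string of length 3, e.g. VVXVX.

Initial: LDDRDRDR -> [(0, 0), (-1, 0), (-1, -1), (-1, -2), (0, -2), (0, -3), (1, -3), (1, -4), (2, -4)]
Fold 1: move[6]->R => LDDRDRRR VALID
Fold 2: move[0]->U => UDDRDRRR INVALID (collision), skipped
Fold 3: move[3]->L => LDDLDRRR VALID

Answer: VXV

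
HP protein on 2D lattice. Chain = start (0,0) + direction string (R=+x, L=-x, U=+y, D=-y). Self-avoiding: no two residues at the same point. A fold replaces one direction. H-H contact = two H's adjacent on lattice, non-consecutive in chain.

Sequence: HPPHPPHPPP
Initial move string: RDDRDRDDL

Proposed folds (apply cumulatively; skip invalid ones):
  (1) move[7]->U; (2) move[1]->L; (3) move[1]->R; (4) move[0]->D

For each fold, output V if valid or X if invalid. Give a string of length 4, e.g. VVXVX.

Initial: RDDRDRDDL -> [(0, 0), (1, 0), (1, -1), (1, -2), (2, -2), (2, -3), (3, -3), (3, -4), (3, -5), (2, -5)]
Fold 1: move[7]->U => RDDRDRDUL INVALID (collision), skipped
Fold 2: move[1]->L => RLDRDRDDL INVALID (collision), skipped
Fold 3: move[1]->R => RRDRDRDDL VALID
Fold 4: move[0]->D => DRDRDRDDL VALID

Answer: XXVV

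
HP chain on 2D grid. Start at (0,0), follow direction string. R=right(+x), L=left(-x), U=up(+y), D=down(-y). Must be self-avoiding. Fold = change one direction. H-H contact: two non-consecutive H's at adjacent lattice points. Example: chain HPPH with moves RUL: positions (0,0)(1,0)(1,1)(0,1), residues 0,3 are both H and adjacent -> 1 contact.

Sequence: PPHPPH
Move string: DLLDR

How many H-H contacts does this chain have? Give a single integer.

Positions: [(0, 0), (0, -1), (-1, -1), (-2, -1), (-2, -2), (-1, -2)]
H-H contact: residue 2 @(-1,-1) - residue 5 @(-1, -2)

Answer: 1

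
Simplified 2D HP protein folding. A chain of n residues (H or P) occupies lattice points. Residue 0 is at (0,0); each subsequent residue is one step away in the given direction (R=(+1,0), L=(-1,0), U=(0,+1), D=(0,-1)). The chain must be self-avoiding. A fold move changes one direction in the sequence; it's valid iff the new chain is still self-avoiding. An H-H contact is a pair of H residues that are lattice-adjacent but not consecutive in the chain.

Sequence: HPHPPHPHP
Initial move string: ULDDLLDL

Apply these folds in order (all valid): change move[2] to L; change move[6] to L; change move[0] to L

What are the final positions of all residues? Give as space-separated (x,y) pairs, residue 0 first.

Answer: (0,0) (-1,0) (-2,0) (-3,0) (-3,-1) (-4,-1) (-5,-1) (-6,-1) (-7,-1)

Derivation:
Initial moves: ULDDLLDL
Fold: move[2]->L => ULLDLLDL (positions: [(0, 0), (0, 1), (-1, 1), (-2, 1), (-2, 0), (-3, 0), (-4, 0), (-4, -1), (-5, -1)])
Fold: move[6]->L => ULLDLLLL (positions: [(0, 0), (0, 1), (-1, 1), (-2, 1), (-2, 0), (-3, 0), (-4, 0), (-5, 0), (-6, 0)])
Fold: move[0]->L => LLLDLLLL (positions: [(0, 0), (-1, 0), (-2, 0), (-3, 0), (-3, -1), (-4, -1), (-5, -1), (-6, -1), (-7, -1)])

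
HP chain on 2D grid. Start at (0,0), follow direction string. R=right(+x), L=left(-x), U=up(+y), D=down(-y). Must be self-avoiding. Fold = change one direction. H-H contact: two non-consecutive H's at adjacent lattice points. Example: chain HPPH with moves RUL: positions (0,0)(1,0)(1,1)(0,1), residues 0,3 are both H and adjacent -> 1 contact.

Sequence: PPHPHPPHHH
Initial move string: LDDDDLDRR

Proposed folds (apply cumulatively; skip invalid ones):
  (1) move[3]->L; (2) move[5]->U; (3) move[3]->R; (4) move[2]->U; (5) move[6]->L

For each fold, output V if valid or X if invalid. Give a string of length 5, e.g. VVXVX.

Initial: LDDDDLDRR -> [(0, 0), (-1, 0), (-1, -1), (-1, -2), (-1, -3), (-1, -4), (-2, -4), (-2, -5), (-1, -5), (0, -5)]
Fold 1: move[3]->L => LDDLDLDRR VALID
Fold 2: move[5]->U => LDDLDUDRR INVALID (collision), skipped
Fold 3: move[3]->R => LDDRDLDRR VALID
Fold 4: move[2]->U => LDURDLDRR INVALID (collision), skipped
Fold 5: move[6]->L => LDDRDLLRR INVALID (collision), skipped

Answer: VXVXX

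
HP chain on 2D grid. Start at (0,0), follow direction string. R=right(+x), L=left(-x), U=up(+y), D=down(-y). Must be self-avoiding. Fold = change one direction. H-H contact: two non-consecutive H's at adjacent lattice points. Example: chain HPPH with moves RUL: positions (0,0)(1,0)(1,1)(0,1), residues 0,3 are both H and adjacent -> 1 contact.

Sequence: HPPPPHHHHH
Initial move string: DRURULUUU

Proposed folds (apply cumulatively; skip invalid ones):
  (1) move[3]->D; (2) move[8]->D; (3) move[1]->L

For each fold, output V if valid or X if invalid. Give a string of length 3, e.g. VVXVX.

Initial: DRURULUUU -> [(0, 0), (0, -1), (1, -1), (1, 0), (2, 0), (2, 1), (1, 1), (1, 2), (1, 3), (1, 4)]
Fold 1: move[3]->D => DRUDULUUU INVALID (collision), skipped
Fold 2: move[8]->D => DRURULUUD INVALID (collision), skipped
Fold 3: move[1]->L => DLURULUUU INVALID (collision), skipped

Answer: XXX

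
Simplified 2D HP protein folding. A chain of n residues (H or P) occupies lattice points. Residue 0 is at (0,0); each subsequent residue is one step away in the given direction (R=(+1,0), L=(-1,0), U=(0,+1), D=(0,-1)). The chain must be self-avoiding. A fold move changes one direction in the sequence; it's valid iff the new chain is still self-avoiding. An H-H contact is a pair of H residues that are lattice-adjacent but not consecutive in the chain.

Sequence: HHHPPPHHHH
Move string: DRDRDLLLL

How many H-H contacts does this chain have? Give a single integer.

Answer: 0

Derivation:
Positions: [(0, 0), (0, -1), (1, -1), (1, -2), (2, -2), (2, -3), (1, -3), (0, -3), (-1, -3), (-2, -3)]
No H-H contacts found.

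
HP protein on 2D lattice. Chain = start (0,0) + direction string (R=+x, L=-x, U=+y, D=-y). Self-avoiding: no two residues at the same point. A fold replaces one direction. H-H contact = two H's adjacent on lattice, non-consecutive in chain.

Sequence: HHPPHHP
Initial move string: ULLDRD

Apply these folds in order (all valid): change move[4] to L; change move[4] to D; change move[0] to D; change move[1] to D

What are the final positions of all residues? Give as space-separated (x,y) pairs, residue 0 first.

Answer: (0,0) (0,-1) (0,-2) (-1,-2) (-1,-3) (-1,-4) (-1,-5)

Derivation:
Initial moves: ULLDRD
Fold: move[4]->L => ULLDLD (positions: [(0, 0), (0, 1), (-1, 1), (-2, 1), (-2, 0), (-3, 0), (-3, -1)])
Fold: move[4]->D => ULLDDD (positions: [(0, 0), (0, 1), (-1, 1), (-2, 1), (-2, 0), (-2, -1), (-2, -2)])
Fold: move[0]->D => DLLDDD (positions: [(0, 0), (0, -1), (-1, -1), (-2, -1), (-2, -2), (-2, -3), (-2, -4)])
Fold: move[1]->D => DDLDDD (positions: [(0, 0), (0, -1), (0, -2), (-1, -2), (-1, -3), (-1, -4), (-1, -5)])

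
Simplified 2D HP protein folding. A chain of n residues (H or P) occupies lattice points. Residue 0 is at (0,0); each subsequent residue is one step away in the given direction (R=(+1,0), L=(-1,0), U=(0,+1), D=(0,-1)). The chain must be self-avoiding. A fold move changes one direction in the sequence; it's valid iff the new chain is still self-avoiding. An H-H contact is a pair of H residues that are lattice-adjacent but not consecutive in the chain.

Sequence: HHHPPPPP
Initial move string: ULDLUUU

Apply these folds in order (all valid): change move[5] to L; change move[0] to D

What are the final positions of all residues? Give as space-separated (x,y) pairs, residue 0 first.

Answer: (0,0) (0,-1) (-1,-1) (-1,-2) (-2,-2) (-2,-1) (-3,-1) (-3,0)

Derivation:
Initial moves: ULDLUUU
Fold: move[5]->L => ULDLULU (positions: [(0, 0), (0, 1), (-1, 1), (-1, 0), (-2, 0), (-2, 1), (-3, 1), (-3, 2)])
Fold: move[0]->D => DLDLULU (positions: [(0, 0), (0, -1), (-1, -1), (-1, -2), (-2, -2), (-2, -1), (-3, -1), (-3, 0)])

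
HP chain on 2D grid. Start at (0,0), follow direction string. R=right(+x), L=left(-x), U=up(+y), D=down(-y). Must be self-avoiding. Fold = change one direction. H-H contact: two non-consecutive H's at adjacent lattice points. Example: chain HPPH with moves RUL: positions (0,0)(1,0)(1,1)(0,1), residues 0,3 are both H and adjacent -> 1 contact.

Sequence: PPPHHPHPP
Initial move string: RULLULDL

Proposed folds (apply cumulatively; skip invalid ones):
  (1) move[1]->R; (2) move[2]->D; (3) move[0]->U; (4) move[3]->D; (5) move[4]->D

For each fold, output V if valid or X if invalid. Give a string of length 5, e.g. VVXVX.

Initial: RULLULDL -> [(0, 0), (1, 0), (1, 1), (0, 1), (-1, 1), (-1, 2), (-2, 2), (-2, 1), (-3, 1)]
Fold 1: move[1]->R => RRLLULDL INVALID (collision), skipped
Fold 2: move[2]->D => RUDLULDL INVALID (collision), skipped
Fold 3: move[0]->U => UULLULDL VALID
Fold 4: move[3]->D => UULDULDL INVALID (collision), skipped
Fold 5: move[4]->D => UULLDLDL VALID

Answer: XXVXV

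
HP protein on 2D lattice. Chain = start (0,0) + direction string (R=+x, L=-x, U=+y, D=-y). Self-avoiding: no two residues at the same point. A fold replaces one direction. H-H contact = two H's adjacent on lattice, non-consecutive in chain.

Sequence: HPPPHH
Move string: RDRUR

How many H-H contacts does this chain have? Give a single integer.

Positions: [(0, 0), (1, 0), (1, -1), (2, -1), (2, 0), (3, 0)]
No H-H contacts found.

Answer: 0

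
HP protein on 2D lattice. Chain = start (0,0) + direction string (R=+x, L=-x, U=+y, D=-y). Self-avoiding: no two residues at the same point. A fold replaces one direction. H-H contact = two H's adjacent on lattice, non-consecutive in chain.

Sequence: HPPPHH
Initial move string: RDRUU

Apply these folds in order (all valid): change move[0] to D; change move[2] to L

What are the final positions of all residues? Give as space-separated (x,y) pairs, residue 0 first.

Initial moves: RDRUU
Fold: move[0]->D => DDRUU (positions: [(0, 0), (0, -1), (0, -2), (1, -2), (1, -1), (1, 0)])
Fold: move[2]->L => DDLUU (positions: [(0, 0), (0, -1), (0, -2), (-1, -2), (-1, -1), (-1, 0)])

Answer: (0,0) (0,-1) (0,-2) (-1,-2) (-1,-1) (-1,0)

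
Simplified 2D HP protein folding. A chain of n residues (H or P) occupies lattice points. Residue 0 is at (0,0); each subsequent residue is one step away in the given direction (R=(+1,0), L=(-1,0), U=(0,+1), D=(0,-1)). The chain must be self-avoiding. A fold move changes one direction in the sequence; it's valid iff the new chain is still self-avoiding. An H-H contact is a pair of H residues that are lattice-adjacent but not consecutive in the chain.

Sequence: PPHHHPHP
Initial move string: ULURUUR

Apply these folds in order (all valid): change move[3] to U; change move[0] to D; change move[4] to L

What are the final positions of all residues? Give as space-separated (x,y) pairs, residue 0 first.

Answer: (0,0) (0,-1) (-1,-1) (-1,0) (-1,1) (-2,1) (-2,2) (-1,2)

Derivation:
Initial moves: ULURUUR
Fold: move[3]->U => ULUUUUR (positions: [(0, 0), (0, 1), (-1, 1), (-1, 2), (-1, 3), (-1, 4), (-1, 5), (0, 5)])
Fold: move[0]->D => DLUUUUR (positions: [(0, 0), (0, -1), (-1, -1), (-1, 0), (-1, 1), (-1, 2), (-1, 3), (0, 3)])
Fold: move[4]->L => DLUULUR (positions: [(0, 0), (0, -1), (-1, -1), (-1, 0), (-1, 1), (-2, 1), (-2, 2), (-1, 2)])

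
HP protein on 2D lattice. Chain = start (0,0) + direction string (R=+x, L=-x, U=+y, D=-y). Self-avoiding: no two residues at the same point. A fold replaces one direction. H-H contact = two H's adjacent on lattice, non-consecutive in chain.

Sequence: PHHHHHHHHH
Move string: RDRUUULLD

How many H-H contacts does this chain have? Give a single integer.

Positions: [(0, 0), (1, 0), (1, -1), (2, -1), (2, 0), (2, 1), (2, 2), (1, 2), (0, 2), (0, 1)]
H-H contact: residue 1 @(1,0) - residue 4 @(2, 0)

Answer: 1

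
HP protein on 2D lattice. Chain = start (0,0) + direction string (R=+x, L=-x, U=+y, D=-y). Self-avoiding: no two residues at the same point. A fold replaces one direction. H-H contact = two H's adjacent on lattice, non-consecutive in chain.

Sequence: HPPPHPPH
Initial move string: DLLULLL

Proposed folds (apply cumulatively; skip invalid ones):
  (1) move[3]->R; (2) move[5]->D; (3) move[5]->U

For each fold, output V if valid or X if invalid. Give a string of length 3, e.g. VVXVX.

Initial: DLLULLL -> [(0, 0), (0, -1), (-1, -1), (-2, -1), (-2, 0), (-3, 0), (-4, 0), (-5, 0)]
Fold 1: move[3]->R => DLLRLLL INVALID (collision), skipped
Fold 2: move[5]->D => DLLULDL VALID
Fold 3: move[5]->U => DLLULUL VALID

Answer: XVV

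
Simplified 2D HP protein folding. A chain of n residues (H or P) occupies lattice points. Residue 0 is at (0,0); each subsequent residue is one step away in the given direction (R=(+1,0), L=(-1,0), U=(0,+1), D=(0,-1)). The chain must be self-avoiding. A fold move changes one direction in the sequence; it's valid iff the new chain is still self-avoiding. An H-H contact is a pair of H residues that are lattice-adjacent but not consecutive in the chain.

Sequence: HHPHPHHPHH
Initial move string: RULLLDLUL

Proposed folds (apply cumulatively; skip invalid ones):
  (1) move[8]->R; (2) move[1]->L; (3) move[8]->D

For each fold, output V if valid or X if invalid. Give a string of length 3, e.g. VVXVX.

Answer: XXX

Derivation:
Initial: RULLLDLUL -> [(0, 0), (1, 0), (1, 1), (0, 1), (-1, 1), (-2, 1), (-2, 0), (-3, 0), (-3, 1), (-4, 1)]
Fold 1: move[8]->R => RULLLDLUR INVALID (collision), skipped
Fold 2: move[1]->L => RLLLLDLUL INVALID (collision), skipped
Fold 3: move[8]->D => RULLLDLUD INVALID (collision), skipped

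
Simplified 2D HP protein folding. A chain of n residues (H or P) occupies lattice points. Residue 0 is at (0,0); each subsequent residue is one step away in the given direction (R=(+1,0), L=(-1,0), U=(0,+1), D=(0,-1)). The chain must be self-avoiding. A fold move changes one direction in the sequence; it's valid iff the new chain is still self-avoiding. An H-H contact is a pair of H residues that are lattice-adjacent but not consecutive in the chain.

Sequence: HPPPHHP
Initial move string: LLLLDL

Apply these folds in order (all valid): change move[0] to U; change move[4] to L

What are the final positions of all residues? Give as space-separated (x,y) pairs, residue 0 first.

Answer: (0,0) (0,1) (-1,1) (-2,1) (-3,1) (-4,1) (-5,1)

Derivation:
Initial moves: LLLLDL
Fold: move[0]->U => ULLLDL (positions: [(0, 0), (0, 1), (-1, 1), (-2, 1), (-3, 1), (-3, 0), (-4, 0)])
Fold: move[4]->L => ULLLLL (positions: [(0, 0), (0, 1), (-1, 1), (-2, 1), (-3, 1), (-4, 1), (-5, 1)])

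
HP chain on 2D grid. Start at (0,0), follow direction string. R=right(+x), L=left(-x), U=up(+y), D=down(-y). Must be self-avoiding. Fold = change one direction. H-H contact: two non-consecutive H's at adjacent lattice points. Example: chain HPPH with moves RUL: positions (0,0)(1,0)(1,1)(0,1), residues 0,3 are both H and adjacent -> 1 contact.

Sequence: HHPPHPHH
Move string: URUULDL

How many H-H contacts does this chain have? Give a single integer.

Positions: [(0, 0), (0, 1), (1, 1), (1, 2), (1, 3), (0, 3), (0, 2), (-1, 2)]
H-H contact: residue 1 @(0,1) - residue 6 @(0, 2)

Answer: 1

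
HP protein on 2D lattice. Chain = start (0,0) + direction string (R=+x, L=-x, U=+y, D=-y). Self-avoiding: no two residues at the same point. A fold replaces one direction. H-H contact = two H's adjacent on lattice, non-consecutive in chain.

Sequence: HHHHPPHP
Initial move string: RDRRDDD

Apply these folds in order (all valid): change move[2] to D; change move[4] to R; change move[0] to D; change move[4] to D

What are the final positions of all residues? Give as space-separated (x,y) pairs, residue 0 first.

Answer: (0,0) (0,-1) (0,-2) (0,-3) (1,-3) (1,-4) (1,-5) (1,-6)

Derivation:
Initial moves: RDRRDDD
Fold: move[2]->D => RDDRDDD (positions: [(0, 0), (1, 0), (1, -1), (1, -2), (2, -2), (2, -3), (2, -4), (2, -5)])
Fold: move[4]->R => RDDRRDD (positions: [(0, 0), (1, 0), (1, -1), (1, -2), (2, -2), (3, -2), (3, -3), (3, -4)])
Fold: move[0]->D => DDDRRDD (positions: [(0, 0), (0, -1), (0, -2), (0, -3), (1, -3), (2, -3), (2, -4), (2, -5)])
Fold: move[4]->D => DDDRDDD (positions: [(0, 0), (0, -1), (0, -2), (0, -3), (1, -3), (1, -4), (1, -5), (1, -6)])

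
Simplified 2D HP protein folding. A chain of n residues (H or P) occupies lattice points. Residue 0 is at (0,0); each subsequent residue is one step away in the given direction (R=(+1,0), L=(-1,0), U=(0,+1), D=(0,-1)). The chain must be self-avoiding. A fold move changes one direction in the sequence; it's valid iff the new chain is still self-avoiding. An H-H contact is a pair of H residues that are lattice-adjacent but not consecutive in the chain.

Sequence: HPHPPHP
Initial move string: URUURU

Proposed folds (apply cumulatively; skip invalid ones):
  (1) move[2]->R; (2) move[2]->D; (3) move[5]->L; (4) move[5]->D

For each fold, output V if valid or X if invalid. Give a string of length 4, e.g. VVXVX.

Initial: URUURU -> [(0, 0), (0, 1), (1, 1), (1, 2), (1, 3), (2, 3), (2, 4)]
Fold 1: move[2]->R => URRURU VALID
Fold 2: move[2]->D => URDURU INVALID (collision), skipped
Fold 3: move[5]->L => URRURL INVALID (collision), skipped
Fold 4: move[5]->D => URRURD VALID

Answer: VXXV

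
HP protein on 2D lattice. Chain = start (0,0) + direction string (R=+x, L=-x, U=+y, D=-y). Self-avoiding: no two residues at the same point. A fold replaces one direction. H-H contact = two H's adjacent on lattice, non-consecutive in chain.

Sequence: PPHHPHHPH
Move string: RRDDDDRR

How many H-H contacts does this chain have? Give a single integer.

Answer: 0

Derivation:
Positions: [(0, 0), (1, 0), (2, 0), (2, -1), (2, -2), (2, -3), (2, -4), (3, -4), (4, -4)]
No H-H contacts found.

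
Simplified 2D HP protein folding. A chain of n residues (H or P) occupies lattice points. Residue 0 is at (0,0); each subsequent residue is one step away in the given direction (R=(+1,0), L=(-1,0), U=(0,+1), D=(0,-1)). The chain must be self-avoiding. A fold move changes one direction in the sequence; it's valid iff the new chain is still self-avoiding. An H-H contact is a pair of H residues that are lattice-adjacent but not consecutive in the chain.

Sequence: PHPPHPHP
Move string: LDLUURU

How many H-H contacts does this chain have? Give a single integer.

Positions: [(0, 0), (-1, 0), (-1, -1), (-2, -1), (-2, 0), (-2, 1), (-1, 1), (-1, 2)]
H-H contact: residue 1 @(-1,0) - residue 4 @(-2, 0)
H-H contact: residue 1 @(-1,0) - residue 6 @(-1, 1)

Answer: 2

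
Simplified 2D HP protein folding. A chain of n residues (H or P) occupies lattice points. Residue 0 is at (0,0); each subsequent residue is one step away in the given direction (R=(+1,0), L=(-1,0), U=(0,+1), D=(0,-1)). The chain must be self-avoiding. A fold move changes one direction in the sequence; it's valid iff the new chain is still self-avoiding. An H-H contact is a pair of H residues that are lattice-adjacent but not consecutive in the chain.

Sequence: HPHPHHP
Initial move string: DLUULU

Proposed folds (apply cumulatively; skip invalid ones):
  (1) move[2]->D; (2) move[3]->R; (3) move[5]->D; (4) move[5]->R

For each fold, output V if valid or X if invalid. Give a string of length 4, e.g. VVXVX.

Answer: XXVX

Derivation:
Initial: DLUULU -> [(0, 0), (0, -1), (-1, -1), (-1, 0), (-1, 1), (-2, 1), (-2, 2)]
Fold 1: move[2]->D => DLDULU INVALID (collision), skipped
Fold 2: move[3]->R => DLURLU INVALID (collision), skipped
Fold 3: move[5]->D => DLUULD VALID
Fold 4: move[5]->R => DLUULR INVALID (collision), skipped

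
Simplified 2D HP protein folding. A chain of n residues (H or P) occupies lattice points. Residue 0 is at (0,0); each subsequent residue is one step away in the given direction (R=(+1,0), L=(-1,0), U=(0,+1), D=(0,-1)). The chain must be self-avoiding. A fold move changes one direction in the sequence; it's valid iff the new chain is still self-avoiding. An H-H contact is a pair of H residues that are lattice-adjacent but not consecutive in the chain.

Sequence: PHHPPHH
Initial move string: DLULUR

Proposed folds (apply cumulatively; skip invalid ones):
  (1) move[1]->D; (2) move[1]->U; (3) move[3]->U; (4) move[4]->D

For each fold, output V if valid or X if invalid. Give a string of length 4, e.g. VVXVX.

Answer: XXVX

Derivation:
Initial: DLULUR -> [(0, 0), (0, -1), (-1, -1), (-1, 0), (-2, 0), (-2, 1), (-1, 1)]
Fold 1: move[1]->D => DDULUR INVALID (collision), skipped
Fold 2: move[1]->U => DUULUR INVALID (collision), skipped
Fold 3: move[3]->U => DLUUUR VALID
Fold 4: move[4]->D => DLUUDR INVALID (collision), skipped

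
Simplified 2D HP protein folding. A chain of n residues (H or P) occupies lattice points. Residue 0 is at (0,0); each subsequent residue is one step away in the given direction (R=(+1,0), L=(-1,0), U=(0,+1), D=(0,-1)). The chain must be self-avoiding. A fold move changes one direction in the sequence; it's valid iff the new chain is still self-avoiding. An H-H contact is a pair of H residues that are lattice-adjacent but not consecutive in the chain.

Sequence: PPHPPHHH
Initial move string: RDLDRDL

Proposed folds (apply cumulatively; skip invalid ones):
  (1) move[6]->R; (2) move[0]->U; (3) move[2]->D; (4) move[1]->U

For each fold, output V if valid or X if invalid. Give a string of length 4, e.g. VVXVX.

Answer: VXVX

Derivation:
Initial: RDLDRDL -> [(0, 0), (1, 0), (1, -1), (0, -1), (0, -2), (1, -2), (1, -3), (0, -3)]
Fold 1: move[6]->R => RDLDRDR VALID
Fold 2: move[0]->U => UDLDRDR INVALID (collision), skipped
Fold 3: move[2]->D => RDDDRDR VALID
Fold 4: move[1]->U => RUDDRDR INVALID (collision), skipped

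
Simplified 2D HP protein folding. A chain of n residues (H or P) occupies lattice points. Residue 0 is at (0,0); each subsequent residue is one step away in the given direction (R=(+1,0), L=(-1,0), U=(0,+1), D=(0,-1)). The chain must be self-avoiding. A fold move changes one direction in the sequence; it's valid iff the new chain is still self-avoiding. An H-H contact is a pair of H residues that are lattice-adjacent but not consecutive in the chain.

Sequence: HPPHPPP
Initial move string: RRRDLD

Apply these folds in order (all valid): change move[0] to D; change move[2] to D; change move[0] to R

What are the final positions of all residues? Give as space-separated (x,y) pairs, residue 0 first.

Initial moves: RRRDLD
Fold: move[0]->D => DRRDLD (positions: [(0, 0), (0, -1), (1, -1), (2, -1), (2, -2), (1, -2), (1, -3)])
Fold: move[2]->D => DRDDLD (positions: [(0, 0), (0, -1), (1, -1), (1, -2), (1, -3), (0, -3), (0, -4)])
Fold: move[0]->R => RRDDLD (positions: [(0, 0), (1, 0), (2, 0), (2, -1), (2, -2), (1, -2), (1, -3)])

Answer: (0,0) (1,0) (2,0) (2,-1) (2,-2) (1,-2) (1,-3)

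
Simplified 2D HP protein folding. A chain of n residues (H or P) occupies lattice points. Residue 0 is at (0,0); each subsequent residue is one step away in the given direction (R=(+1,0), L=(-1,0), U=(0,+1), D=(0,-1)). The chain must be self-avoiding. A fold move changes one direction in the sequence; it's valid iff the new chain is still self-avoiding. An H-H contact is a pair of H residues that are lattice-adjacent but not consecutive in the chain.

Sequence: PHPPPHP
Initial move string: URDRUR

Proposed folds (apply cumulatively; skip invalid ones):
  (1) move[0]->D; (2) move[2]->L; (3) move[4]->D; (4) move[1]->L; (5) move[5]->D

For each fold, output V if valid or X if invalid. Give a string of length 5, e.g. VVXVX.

Initial: URDRUR -> [(0, 0), (0, 1), (1, 1), (1, 0), (2, 0), (2, 1), (3, 1)]
Fold 1: move[0]->D => DRDRUR VALID
Fold 2: move[2]->L => DRLRUR INVALID (collision), skipped
Fold 3: move[4]->D => DRDRDR VALID
Fold 4: move[1]->L => DLDRDR VALID
Fold 5: move[5]->D => DLDRDD VALID

Answer: VXVVV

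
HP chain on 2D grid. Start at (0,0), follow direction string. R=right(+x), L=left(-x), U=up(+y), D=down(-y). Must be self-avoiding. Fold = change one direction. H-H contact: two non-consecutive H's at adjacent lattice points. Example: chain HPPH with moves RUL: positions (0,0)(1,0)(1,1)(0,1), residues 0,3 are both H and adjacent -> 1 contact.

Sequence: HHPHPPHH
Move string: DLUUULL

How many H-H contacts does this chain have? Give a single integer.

Positions: [(0, 0), (0, -1), (-1, -1), (-1, 0), (-1, 1), (-1, 2), (-2, 2), (-3, 2)]
H-H contact: residue 0 @(0,0) - residue 3 @(-1, 0)

Answer: 1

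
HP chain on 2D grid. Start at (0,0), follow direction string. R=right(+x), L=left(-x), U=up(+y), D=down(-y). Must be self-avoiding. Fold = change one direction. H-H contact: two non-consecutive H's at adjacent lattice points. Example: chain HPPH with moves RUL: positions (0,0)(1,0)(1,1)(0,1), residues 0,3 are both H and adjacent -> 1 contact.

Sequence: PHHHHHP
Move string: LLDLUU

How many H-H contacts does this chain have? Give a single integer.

Positions: [(0, 0), (-1, 0), (-2, 0), (-2, -1), (-3, -1), (-3, 0), (-3, 1)]
H-H contact: residue 2 @(-2,0) - residue 5 @(-3, 0)

Answer: 1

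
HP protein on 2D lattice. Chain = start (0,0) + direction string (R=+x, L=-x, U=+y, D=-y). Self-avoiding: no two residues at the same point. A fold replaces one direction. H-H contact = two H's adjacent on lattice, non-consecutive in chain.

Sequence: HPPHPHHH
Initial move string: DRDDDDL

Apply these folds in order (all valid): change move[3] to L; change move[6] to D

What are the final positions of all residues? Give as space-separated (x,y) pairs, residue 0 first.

Answer: (0,0) (0,-1) (1,-1) (1,-2) (0,-2) (0,-3) (0,-4) (0,-5)

Derivation:
Initial moves: DRDDDDL
Fold: move[3]->L => DRDLDDL (positions: [(0, 0), (0, -1), (1, -1), (1, -2), (0, -2), (0, -3), (0, -4), (-1, -4)])
Fold: move[6]->D => DRDLDDD (positions: [(0, 0), (0, -1), (1, -1), (1, -2), (0, -2), (0, -3), (0, -4), (0, -5)])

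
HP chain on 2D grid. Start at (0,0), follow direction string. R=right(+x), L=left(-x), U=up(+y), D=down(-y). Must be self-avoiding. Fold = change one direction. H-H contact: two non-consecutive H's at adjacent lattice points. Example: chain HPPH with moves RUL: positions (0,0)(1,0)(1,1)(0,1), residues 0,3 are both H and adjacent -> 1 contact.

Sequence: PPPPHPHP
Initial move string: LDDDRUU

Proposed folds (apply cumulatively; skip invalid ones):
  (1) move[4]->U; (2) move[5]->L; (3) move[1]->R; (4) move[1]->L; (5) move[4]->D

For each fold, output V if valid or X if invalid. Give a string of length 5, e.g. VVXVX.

Answer: XXXXX

Derivation:
Initial: LDDDRUU -> [(0, 0), (-1, 0), (-1, -1), (-1, -2), (-1, -3), (0, -3), (0, -2), (0, -1)]
Fold 1: move[4]->U => LDDDUUU INVALID (collision), skipped
Fold 2: move[5]->L => LDDDRLU INVALID (collision), skipped
Fold 3: move[1]->R => LRDDRUU INVALID (collision), skipped
Fold 4: move[1]->L => LLDDRUU INVALID (collision), skipped
Fold 5: move[4]->D => LDDDDUU INVALID (collision), skipped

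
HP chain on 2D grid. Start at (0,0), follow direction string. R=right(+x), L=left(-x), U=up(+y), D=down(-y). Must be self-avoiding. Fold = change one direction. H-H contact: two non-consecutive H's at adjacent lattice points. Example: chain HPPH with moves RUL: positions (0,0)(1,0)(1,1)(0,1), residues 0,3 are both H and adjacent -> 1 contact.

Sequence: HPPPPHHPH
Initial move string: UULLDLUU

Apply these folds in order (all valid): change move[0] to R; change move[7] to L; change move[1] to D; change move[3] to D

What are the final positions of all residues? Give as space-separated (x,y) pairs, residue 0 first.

Initial moves: UULLDLUU
Fold: move[0]->R => RULLDLUU (positions: [(0, 0), (1, 0), (1, 1), (0, 1), (-1, 1), (-1, 0), (-2, 0), (-2, 1), (-2, 2)])
Fold: move[7]->L => RULLDLUL (positions: [(0, 0), (1, 0), (1, 1), (0, 1), (-1, 1), (-1, 0), (-2, 0), (-2, 1), (-3, 1)])
Fold: move[1]->D => RDLLDLUL (positions: [(0, 0), (1, 0), (1, -1), (0, -1), (-1, -1), (-1, -2), (-2, -2), (-2, -1), (-3, -1)])
Fold: move[3]->D => RDLDDLUL (positions: [(0, 0), (1, 0), (1, -1), (0, -1), (0, -2), (0, -3), (-1, -3), (-1, -2), (-2, -2)])

Answer: (0,0) (1,0) (1,-1) (0,-1) (0,-2) (0,-3) (-1,-3) (-1,-2) (-2,-2)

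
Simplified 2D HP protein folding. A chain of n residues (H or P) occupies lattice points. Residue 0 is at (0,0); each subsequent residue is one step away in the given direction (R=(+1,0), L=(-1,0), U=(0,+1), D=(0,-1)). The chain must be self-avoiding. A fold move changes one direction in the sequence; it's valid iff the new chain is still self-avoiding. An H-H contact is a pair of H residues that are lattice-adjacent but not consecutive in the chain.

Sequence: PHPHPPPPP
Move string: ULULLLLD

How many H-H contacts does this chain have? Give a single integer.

Positions: [(0, 0), (0, 1), (-1, 1), (-1, 2), (-2, 2), (-3, 2), (-4, 2), (-5, 2), (-5, 1)]
No H-H contacts found.

Answer: 0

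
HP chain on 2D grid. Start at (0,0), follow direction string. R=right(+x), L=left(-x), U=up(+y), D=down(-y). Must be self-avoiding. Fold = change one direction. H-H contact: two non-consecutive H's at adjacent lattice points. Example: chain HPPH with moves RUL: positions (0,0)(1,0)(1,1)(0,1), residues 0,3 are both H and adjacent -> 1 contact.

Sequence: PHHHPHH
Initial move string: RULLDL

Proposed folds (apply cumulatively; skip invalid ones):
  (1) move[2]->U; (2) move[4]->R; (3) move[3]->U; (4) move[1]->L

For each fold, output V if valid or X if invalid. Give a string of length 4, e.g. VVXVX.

Answer: VXXX

Derivation:
Initial: RULLDL -> [(0, 0), (1, 0), (1, 1), (0, 1), (-1, 1), (-1, 0), (-2, 0)]
Fold 1: move[2]->U => RUULDL VALID
Fold 2: move[4]->R => RUULRL INVALID (collision), skipped
Fold 3: move[3]->U => RUUUDL INVALID (collision), skipped
Fold 4: move[1]->L => RLULDL INVALID (collision), skipped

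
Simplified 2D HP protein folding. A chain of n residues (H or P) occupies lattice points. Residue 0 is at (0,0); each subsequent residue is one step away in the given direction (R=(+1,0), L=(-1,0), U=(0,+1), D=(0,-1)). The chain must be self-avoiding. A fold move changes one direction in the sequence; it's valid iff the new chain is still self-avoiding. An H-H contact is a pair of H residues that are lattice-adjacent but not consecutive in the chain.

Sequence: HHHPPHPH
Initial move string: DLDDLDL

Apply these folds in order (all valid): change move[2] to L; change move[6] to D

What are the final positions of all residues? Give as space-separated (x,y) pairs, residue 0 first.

Initial moves: DLDDLDL
Fold: move[2]->L => DLLDLDL (positions: [(0, 0), (0, -1), (-1, -1), (-2, -1), (-2, -2), (-3, -2), (-3, -3), (-4, -3)])
Fold: move[6]->D => DLLDLDD (positions: [(0, 0), (0, -1), (-1, -1), (-2, -1), (-2, -2), (-3, -2), (-3, -3), (-3, -4)])

Answer: (0,0) (0,-1) (-1,-1) (-2,-1) (-2,-2) (-3,-2) (-3,-3) (-3,-4)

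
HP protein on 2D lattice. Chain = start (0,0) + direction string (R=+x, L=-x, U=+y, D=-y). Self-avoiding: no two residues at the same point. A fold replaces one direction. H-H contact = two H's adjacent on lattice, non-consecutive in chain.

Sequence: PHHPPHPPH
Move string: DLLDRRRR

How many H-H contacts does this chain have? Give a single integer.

Positions: [(0, 0), (0, -1), (-1, -1), (-2, -1), (-2, -2), (-1, -2), (0, -2), (1, -2), (2, -2)]
H-H contact: residue 2 @(-1,-1) - residue 5 @(-1, -2)

Answer: 1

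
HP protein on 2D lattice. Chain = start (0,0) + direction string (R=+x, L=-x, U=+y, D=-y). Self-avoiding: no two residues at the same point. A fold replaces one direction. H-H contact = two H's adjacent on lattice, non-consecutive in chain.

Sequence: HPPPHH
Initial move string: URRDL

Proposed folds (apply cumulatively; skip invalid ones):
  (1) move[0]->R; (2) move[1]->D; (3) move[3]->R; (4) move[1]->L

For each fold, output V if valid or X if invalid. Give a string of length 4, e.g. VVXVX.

Answer: VVXX

Derivation:
Initial: URRDL -> [(0, 0), (0, 1), (1, 1), (2, 1), (2, 0), (1, 0)]
Fold 1: move[0]->R => RRRDL VALID
Fold 2: move[1]->D => RDRDL VALID
Fold 3: move[3]->R => RDRRL INVALID (collision), skipped
Fold 4: move[1]->L => RLRDL INVALID (collision), skipped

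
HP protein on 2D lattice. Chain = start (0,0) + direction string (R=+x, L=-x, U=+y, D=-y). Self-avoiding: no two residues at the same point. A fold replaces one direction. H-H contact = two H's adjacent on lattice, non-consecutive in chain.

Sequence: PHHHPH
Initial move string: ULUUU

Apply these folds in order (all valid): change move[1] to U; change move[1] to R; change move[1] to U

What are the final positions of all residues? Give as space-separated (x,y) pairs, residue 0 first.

Answer: (0,0) (0,1) (0,2) (0,3) (0,4) (0,5)

Derivation:
Initial moves: ULUUU
Fold: move[1]->U => UUUUU (positions: [(0, 0), (0, 1), (0, 2), (0, 3), (0, 4), (0, 5)])
Fold: move[1]->R => URUUU (positions: [(0, 0), (0, 1), (1, 1), (1, 2), (1, 3), (1, 4)])
Fold: move[1]->U => UUUUU (positions: [(0, 0), (0, 1), (0, 2), (0, 3), (0, 4), (0, 5)])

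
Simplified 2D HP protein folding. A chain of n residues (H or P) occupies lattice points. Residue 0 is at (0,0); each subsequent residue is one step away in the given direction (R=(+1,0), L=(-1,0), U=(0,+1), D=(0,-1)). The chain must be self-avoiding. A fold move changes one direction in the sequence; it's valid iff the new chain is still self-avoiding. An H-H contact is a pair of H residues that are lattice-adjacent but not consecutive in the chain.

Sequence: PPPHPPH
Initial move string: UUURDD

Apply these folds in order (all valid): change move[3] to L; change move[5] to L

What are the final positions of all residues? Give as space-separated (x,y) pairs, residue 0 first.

Initial moves: UUURDD
Fold: move[3]->L => UUULDD (positions: [(0, 0), (0, 1), (0, 2), (0, 3), (-1, 3), (-1, 2), (-1, 1)])
Fold: move[5]->L => UUULDL (positions: [(0, 0), (0, 1), (0, 2), (0, 3), (-1, 3), (-1, 2), (-2, 2)])

Answer: (0,0) (0,1) (0,2) (0,3) (-1,3) (-1,2) (-2,2)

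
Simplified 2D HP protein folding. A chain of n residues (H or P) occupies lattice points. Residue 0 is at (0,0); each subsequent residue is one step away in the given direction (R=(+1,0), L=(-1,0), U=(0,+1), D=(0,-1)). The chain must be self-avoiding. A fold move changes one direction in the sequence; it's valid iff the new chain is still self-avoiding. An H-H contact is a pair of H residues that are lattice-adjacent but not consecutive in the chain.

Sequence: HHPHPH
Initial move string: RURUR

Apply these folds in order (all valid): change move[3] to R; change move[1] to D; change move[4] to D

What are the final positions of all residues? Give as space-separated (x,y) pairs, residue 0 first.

Answer: (0,0) (1,0) (1,-1) (2,-1) (3,-1) (3,-2)

Derivation:
Initial moves: RURUR
Fold: move[3]->R => RURRR (positions: [(0, 0), (1, 0), (1, 1), (2, 1), (3, 1), (4, 1)])
Fold: move[1]->D => RDRRR (positions: [(0, 0), (1, 0), (1, -1), (2, -1), (3, -1), (4, -1)])
Fold: move[4]->D => RDRRD (positions: [(0, 0), (1, 0), (1, -1), (2, -1), (3, -1), (3, -2)])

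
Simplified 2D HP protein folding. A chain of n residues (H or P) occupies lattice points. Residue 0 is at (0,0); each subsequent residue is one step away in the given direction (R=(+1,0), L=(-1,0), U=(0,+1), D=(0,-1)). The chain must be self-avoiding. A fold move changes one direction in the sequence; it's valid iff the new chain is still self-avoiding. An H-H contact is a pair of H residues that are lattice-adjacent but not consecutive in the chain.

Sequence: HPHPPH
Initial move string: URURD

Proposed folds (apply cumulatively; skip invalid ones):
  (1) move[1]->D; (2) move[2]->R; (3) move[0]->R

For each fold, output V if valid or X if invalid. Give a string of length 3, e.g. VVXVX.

Initial: URURD -> [(0, 0), (0, 1), (1, 1), (1, 2), (2, 2), (2, 1)]
Fold 1: move[1]->D => UDURD INVALID (collision), skipped
Fold 2: move[2]->R => URRRD VALID
Fold 3: move[0]->R => RRRRD VALID

Answer: XVV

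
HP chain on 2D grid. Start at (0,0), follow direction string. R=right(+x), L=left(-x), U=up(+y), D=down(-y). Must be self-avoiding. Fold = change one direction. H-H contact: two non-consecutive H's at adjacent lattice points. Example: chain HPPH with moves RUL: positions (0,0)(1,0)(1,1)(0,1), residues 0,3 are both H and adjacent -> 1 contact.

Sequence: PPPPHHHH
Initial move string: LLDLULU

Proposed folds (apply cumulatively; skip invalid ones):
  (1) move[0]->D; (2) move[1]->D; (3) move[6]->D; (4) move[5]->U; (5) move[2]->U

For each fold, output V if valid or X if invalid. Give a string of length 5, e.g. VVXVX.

Initial: LLDLULU -> [(0, 0), (-1, 0), (-2, 0), (-2, -1), (-3, -1), (-3, 0), (-4, 0), (-4, 1)]
Fold 1: move[0]->D => DLDLULU VALID
Fold 2: move[1]->D => DDDLULU VALID
Fold 3: move[6]->D => DDDLULD VALID
Fold 4: move[5]->U => DDDLUUD INVALID (collision), skipped
Fold 5: move[2]->U => DDULULD INVALID (collision), skipped

Answer: VVVXX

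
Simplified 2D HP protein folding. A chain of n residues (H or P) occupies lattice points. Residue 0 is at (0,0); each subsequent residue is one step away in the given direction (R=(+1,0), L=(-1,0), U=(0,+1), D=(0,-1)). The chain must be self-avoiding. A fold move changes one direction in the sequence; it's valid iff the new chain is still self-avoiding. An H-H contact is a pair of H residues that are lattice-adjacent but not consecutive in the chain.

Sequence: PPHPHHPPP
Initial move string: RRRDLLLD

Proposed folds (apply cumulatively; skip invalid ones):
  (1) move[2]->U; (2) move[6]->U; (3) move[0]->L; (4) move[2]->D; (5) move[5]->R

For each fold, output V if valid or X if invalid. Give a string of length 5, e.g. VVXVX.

Initial: RRRDLLLD -> [(0, 0), (1, 0), (2, 0), (3, 0), (3, -1), (2, -1), (1, -1), (0, -1), (0, -2)]
Fold 1: move[2]->U => RRUDLLLD INVALID (collision), skipped
Fold 2: move[6]->U => RRRDLLUD INVALID (collision), skipped
Fold 3: move[0]->L => LRRDLLLD INVALID (collision), skipped
Fold 4: move[2]->D => RRDDLLLD VALID
Fold 5: move[5]->R => RRDDLRLD INVALID (collision), skipped

Answer: XXXVX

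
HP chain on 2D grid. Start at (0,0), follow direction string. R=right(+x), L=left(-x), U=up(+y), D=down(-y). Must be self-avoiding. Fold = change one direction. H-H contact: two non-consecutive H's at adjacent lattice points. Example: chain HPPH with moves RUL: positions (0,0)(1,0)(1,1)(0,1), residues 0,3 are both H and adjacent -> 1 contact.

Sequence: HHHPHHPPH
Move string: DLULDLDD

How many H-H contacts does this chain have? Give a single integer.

Answer: 1

Derivation:
Positions: [(0, 0), (0, -1), (-1, -1), (-1, 0), (-2, 0), (-2, -1), (-3, -1), (-3, -2), (-3, -3)]
H-H contact: residue 2 @(-1,-1) - residue 5 @(-2, -1)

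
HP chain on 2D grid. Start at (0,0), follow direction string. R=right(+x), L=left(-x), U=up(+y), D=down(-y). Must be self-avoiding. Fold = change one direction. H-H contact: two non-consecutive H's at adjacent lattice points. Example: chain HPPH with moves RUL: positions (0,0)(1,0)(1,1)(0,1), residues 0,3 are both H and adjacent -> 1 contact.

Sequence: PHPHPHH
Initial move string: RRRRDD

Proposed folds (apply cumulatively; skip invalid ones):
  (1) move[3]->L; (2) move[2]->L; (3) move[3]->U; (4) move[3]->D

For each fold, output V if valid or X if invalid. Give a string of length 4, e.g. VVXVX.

Answer: XXXV

Derivation:
Initial: RRRRDD -> [(0, 0), (1, 0), (2, 0), (3, 0), (4, 0), (4, -1), (4, -2)]
Fold 1: move[3]->L => RRRLDD INVALID (collision), skipped
Fold 2: move[2]->L => RRLRDD INVALID (collision), skipped
Fold 3: move[3]->U => RRRUDD INVALID (collision), skipped
Fold 4: move[3]->D => RRRDDD VALID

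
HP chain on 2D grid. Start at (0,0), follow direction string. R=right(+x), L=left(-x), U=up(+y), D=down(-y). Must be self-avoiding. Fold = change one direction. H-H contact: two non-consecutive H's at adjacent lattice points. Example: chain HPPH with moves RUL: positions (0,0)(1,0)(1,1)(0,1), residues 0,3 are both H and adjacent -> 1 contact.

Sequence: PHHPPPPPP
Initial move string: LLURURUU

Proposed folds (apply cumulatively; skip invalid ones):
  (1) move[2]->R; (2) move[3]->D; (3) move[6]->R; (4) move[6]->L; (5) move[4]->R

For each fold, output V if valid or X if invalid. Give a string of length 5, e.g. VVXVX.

Initial: LLURURUU -> [(0, 0), (-1, 0), (-2, 0), (-2, 1), (-1, 1), (-1, 2), (0, 2), (0, 3), (0, 4)]
Fold 1: move[2]->R => LLRRURUU INVALID (collision), skipped
Fold 2: move[3]->D => LLUDURUU INVALID (collision), skipped
Fold 3: move[6]->R => LLURURRU VALID
Fold 4: move[6]->L => LLURURLU INVALID (collision), skipped
Fold 5: move[4]->R => LLURRRRU VALID

Answer: XXVXV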